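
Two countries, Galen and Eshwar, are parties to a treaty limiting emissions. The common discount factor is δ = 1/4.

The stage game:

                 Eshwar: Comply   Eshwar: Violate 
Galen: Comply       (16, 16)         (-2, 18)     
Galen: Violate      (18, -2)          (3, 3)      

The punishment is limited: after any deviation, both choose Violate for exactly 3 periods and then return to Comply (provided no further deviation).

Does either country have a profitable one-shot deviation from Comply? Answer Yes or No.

IC: δ+…+δ^3 ≥ (18−16)/(16−3) = 2/13.
At δ = 1/4: partial sum = 0.3281 ≥ 0.1538. Cooperation sustainable.

No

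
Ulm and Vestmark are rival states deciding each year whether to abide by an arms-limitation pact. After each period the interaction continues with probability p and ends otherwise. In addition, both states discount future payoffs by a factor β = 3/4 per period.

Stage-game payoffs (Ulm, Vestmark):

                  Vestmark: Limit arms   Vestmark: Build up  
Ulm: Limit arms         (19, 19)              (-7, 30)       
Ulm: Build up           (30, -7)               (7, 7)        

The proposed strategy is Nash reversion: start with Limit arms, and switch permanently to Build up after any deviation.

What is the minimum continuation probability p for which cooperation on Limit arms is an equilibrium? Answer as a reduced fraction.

44/69

With continuation probability p and discount β, the effective per-period discount factor is βp.
Grim-trigger IC: βp ≥ (30−19)/(30−7) = 11/23.
So p ≥ (11/23)/(3/4) = 44/69.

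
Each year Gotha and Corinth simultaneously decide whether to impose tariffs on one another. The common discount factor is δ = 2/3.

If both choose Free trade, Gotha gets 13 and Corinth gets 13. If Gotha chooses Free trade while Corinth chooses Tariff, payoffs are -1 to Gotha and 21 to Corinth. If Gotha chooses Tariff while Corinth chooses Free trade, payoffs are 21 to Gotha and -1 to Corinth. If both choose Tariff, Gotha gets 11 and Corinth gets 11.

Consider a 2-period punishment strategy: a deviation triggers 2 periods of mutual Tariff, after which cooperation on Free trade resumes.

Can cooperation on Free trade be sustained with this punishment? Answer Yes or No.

Comparing payoff streams over the 3 periods until play realigns: cooperate → 13(1+δ+…+δ^2); deviate → 21 + 11(δ+…+δ^2).
Cooperation is sustained iff (13−11)(δ+…+δ^2) ≥ 21−13.
δ+…+δ^2 = 2/3·(1−(2/3)^2)/(1−2/3) = 1.1111, and (21−13)/(13−11) = 4.0000.
1.1111 < 4.0000, so cooperation is not sustainable.

No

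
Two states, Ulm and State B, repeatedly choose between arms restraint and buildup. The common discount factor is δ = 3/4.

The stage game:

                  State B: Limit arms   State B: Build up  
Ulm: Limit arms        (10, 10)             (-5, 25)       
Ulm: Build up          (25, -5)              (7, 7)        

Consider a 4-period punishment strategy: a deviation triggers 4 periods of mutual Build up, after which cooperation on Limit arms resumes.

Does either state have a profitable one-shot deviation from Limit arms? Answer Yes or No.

A one-shot deviation gives 25 now, then 7 for 4 periods, then back to 10.
Gain from deviating: (25−10) today; loss: (10−7) in each of the next 4 periods.
No-deviation condition: (10−7)(δ+…+δ^4) ≥ 25−10, i.e. δ+…+δ^4 ≥ 5.
At δ = 3/4: δ+…+δ^4 = 2.0508 < 5.0000.
So cooperation is not sustainable.

Yes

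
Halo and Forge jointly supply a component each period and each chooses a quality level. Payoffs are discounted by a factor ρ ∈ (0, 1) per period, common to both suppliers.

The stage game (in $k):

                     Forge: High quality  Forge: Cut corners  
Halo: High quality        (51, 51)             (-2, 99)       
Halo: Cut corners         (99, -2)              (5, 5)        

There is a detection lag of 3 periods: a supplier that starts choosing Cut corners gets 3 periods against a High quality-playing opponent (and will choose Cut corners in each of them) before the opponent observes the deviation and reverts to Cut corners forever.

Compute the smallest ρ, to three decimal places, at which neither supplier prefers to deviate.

0.799

The best deviation is to choose Cut corners for all 3 undetected periods, earning 99 each, then 5 forever once detected.
Deviation value: 99(1−ρ^3)/(1−ρ) + 5ρ^3/(1−ρ); cooperation value: 51/(1−ρ).
IC: 51 ≥ 99(1−ρ^3) + 5ρ^3 = 99 − 94ρ^3.
So ρ^3 ≥ 48/94 = 24/47, giving ρ ≥ (24/47)^(1/3) ≈ 0.799.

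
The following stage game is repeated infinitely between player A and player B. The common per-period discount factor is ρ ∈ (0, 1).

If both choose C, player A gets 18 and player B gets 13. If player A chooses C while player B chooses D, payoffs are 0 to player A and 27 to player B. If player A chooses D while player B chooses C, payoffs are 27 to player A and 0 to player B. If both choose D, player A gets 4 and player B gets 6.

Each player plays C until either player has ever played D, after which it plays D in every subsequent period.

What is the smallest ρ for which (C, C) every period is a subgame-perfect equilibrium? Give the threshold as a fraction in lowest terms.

player A's threshold: (27−18)/(27−4) = 9/23.
player B's threshold: (27−13)/(27−6) = 2/3.
9/23 < 2/3, so player B binds and ρ* = 2/3.

2/3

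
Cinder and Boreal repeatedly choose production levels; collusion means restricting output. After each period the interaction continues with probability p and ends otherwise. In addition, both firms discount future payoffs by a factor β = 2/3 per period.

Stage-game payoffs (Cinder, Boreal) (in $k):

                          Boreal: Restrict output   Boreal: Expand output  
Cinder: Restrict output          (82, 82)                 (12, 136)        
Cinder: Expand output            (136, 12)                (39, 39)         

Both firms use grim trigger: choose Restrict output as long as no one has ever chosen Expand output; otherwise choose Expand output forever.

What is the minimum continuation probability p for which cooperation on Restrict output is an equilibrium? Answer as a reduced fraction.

81/97

With continuation probability p and discount β, the effective per-period discount factor is βp.
Grim-trigger IC: βp ≥ (136−82)/(136−39) = 54/97.
So p ≥ (54/97)/(2/3) = 81/97.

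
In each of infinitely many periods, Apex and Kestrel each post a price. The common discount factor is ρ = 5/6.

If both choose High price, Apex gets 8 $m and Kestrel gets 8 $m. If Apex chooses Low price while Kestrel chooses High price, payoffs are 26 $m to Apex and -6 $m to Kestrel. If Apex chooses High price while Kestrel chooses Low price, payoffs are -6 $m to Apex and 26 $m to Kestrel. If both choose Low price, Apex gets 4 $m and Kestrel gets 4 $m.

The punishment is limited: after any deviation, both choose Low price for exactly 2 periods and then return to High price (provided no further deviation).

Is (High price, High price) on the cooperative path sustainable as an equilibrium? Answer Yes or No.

A one-shot deviation gives 26 now, then 4 for 2 periods, then back to 8.
Gain from deviating: (26−8) today; loss: (8−4) in each of the next 2 periods.
No-deviation condition: (8−4)(ρ+…+ρ^2) ≥ 26−8, i.e. ρ+…+ρ^2 ≥ 9/2.
At ρ = 5/6: ρ+…+ρ^2 = 1.5278 < 4.5000.
So cooperation is not sustainable.

No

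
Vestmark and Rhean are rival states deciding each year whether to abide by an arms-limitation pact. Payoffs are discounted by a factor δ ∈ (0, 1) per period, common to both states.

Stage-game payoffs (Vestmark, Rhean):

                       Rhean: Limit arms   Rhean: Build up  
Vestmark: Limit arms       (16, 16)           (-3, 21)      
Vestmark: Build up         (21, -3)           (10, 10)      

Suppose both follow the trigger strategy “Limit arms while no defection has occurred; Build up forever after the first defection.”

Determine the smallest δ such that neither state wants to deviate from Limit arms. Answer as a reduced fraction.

Under grim trigger the critical discount factor is (T−C)/(T−P) with T = 21, C = 16, P = 10.
δ* = (21−16)/(21−10) = 5/11.

5/11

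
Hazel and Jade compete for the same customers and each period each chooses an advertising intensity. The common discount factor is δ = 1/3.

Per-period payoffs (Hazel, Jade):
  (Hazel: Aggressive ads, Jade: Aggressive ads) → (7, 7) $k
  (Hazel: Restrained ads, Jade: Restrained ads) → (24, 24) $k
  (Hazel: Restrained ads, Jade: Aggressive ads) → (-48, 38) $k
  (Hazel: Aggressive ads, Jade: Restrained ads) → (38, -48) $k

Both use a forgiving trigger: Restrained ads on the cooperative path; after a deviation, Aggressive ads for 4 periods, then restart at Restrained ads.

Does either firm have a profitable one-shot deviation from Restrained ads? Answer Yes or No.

A one-shot deviation gives 38 now, then 7 for 4 periods, then back to 24.
Gain from deviating: (38−24) today; loss: (24−7) in each of the next 4 periods.
No-deviation condition: (24−7)(δ+…+δ^4) ≥ 38−24, i.e. δ+…+δ^4 ≥ 14/17.
At δ = 1/3: δ+…+δ^4 = 0.4938 < 0.8235.
So cooperation is not sustainable.

Yes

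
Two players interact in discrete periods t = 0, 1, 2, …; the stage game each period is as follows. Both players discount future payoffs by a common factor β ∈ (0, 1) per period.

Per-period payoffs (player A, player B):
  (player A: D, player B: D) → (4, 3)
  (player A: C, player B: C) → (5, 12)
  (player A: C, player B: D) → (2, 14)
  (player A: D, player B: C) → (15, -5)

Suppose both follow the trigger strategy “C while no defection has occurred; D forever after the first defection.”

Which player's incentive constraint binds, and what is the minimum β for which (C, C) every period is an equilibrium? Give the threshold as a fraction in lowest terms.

For player A: deviation gain 15−5 = 10, per-period punishment loss 5−4 = 1. IC gives β ≥ 10/11.
For player B: gain 2, loss 9 per period, so β ≥ 2/11.
The tighter constraint is player A's, so cooperation needs β ≥ 10/11.

player A; β ≥ 10/11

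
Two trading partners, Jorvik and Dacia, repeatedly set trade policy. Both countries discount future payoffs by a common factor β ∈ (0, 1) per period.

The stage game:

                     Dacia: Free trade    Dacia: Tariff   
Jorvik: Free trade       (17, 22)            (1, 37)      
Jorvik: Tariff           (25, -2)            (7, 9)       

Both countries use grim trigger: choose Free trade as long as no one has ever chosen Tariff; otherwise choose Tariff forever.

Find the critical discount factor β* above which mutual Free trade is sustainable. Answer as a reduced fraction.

15/28

Jorvik's threshold: (25−17)/(25−7) = 4/9.
Dacia's threshold: (37−22)/(37−9) = 15/28.
4/9 < 15/28, so Dacia binds and β* = 15/28.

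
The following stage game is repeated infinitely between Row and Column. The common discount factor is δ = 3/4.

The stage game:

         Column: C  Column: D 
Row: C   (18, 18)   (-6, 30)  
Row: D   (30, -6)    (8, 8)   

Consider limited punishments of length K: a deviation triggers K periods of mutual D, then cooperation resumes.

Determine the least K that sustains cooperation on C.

2

No profitable deviation requires (18−8)(δ+…+δ^K) ≥ 30−18, i.e. δ+…+δ^K ≥ 6/5 ≈ 1.2000.
With δ = 3/4, the partial sums are K=1: 0.7500, K=2: 1.3125.
K = 2 is the first length at which the sum reaches 1.2000.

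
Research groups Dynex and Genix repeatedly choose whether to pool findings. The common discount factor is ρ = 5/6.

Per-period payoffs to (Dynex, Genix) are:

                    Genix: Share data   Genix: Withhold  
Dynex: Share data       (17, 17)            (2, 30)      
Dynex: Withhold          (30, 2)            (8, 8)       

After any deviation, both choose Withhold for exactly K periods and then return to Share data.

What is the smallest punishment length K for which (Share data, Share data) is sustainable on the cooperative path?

2

No profitable deviation requires (17−8)(ρ+…+ρ^K) ≥ 30−17, i.e. ρ+…+ρ^K ≥ 13/9 ≈ 1.4444.
With ρ = 5/6, the partial sums are K=1: 0.8333, K=2: 1.5278.
K = 2 is the first length at which the sum reaches 1.4444.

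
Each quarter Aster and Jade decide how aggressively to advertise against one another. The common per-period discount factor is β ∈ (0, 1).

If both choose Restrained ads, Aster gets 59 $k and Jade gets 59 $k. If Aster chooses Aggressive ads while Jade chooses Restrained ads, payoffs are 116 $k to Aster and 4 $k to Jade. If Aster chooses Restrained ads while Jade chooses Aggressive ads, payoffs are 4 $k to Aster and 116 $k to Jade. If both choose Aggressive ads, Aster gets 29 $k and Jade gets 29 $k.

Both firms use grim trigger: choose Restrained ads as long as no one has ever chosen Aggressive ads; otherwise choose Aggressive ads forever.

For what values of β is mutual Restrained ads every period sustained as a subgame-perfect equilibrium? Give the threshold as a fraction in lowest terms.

One-period gain from deviating is 116 − 59 = 57. The loss is 59 − 29 = 30 in every subsequent period, with present value 30·β/(1−β).
Deviation is unprofitable when 30·β/(1−β) ≥ 57, i.e. β/(1−β) ≥ 19/10.
Equivalently β ≥ 57/(57+30) = 19/29.

19/29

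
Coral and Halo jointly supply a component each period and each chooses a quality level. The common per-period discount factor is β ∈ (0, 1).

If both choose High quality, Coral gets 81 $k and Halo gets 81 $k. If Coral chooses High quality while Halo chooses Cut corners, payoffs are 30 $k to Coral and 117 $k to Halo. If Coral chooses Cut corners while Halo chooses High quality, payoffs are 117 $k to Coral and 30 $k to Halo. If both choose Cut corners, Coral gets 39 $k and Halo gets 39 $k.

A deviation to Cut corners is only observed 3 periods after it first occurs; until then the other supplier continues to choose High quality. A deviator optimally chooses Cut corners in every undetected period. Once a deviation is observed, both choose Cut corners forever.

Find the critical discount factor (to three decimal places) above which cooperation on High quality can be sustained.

0.773

A deviator earns 117 for 3 periods, then 39 forever; cooperating earns 81 forever. Multiplying the IC by (1−β):
81 ≥ 117(1−β^3) + 39β^3, so 78·β^3 ≥ 36 and β^3 ≥ 6/13.
β ≥ (6/13)^(1/3) ≈ 0.773.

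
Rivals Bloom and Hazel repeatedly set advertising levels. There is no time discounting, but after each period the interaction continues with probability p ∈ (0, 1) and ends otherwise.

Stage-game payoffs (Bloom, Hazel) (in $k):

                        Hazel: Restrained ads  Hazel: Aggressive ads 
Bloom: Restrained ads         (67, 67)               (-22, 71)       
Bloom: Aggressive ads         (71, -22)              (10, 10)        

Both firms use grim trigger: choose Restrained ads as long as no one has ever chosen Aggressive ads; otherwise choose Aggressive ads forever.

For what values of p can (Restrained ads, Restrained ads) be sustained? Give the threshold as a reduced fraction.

4/61

With no time discounting, the continuation probability p plays the role of the discount factor.
Grim-trigger IC: 67/(1−p) ≥ 71 + 10p/(1−p) ⇒ p ≥ (71−67)/(71−10) = 4/61.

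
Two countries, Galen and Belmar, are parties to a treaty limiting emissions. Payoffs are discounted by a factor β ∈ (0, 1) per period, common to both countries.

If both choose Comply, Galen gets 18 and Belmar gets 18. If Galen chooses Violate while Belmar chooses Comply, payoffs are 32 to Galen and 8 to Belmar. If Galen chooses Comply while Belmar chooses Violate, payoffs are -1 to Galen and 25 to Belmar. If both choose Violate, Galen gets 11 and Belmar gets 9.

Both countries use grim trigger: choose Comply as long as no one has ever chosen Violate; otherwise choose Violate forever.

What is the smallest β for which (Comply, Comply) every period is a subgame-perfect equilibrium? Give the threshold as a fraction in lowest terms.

Galen: cooperation gives 18 each period; deviation gives 32 once then 11 forever.
  18/(1−β) ≥ 32 + 11β/(1−β) ⇒ β ≥ 14/21 = 2/3.
Belmar: cooperation gives 18 each period; deviation gives 25 once then 9 forever.
  β ≥ 7/16.
Both must hold, so the binding constraint is Galen's: β ≥ 2/3.

2/3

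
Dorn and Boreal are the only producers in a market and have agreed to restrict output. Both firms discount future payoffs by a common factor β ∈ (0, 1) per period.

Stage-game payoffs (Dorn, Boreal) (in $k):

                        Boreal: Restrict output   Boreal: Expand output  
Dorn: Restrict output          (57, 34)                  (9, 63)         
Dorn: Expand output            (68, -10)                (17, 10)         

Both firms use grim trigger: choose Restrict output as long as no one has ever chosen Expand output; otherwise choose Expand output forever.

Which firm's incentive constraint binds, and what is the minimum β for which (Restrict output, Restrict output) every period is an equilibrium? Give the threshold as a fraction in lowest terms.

Dorn: cooperation gives 57 each period; deviation gives 68 once then 17 forever.
  57/(1−β) ≥ 68 + 17β/(1−β) ⇒ β ≥ 11/51.
Boreal: cooperation gives 34 each period; deviation gives 63 once then 10 forever.
  β ≥ 29/53.
Both must hold, so the binding constraint is Boreal's: β ≥ 29/53.

Boreal; β ≥ 29/53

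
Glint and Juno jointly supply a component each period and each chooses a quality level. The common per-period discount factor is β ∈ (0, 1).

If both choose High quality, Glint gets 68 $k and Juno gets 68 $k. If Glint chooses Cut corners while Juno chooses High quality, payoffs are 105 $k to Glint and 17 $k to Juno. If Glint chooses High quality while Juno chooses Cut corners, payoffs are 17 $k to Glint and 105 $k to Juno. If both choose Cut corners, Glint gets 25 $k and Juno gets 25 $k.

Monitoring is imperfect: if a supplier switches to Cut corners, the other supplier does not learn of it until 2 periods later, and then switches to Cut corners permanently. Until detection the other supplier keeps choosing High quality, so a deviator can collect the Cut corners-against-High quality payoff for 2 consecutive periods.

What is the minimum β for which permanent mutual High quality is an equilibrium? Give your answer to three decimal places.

A deviator earns 105 for 2 periods, then 25 forever; cooperating earns 68 forever. Multiplying the IC by (1−β):
68 ≥ 105(1−β^2) + 25β^2, so 80·β^2 ≥ 37 and β^2 ≥ 37/80.
β ≥ (37/80)^(1/2) ≈ 0.680.

0.680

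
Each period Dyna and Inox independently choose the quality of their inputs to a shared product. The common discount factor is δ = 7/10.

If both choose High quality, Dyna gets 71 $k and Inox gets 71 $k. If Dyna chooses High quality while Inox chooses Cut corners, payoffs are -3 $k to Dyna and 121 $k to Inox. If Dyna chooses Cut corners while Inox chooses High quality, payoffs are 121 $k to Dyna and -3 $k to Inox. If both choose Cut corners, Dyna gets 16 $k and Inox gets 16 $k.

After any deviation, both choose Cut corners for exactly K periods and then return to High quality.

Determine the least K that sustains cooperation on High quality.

No profitable deviation requires (71−16)(δ+…+δ^K) ≥ 121−71, i.e. δ+…+δ^K ≥ 10/11 ≈ 0.9091.
With δ = 7/10, the partial sums are K=1: 0.7000, K=2: 1.1900.
K = 2 is the first length at which the sum reaches 0.9091.

2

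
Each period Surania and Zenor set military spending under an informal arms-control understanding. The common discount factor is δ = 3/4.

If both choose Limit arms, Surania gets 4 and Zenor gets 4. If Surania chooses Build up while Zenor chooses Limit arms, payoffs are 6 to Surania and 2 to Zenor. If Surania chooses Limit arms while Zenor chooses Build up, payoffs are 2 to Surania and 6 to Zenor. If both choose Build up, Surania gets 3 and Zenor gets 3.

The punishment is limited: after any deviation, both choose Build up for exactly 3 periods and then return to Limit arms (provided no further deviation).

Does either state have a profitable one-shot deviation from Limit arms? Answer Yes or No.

Comparing payoff streams over the 4 periods until play realigns: cooperate → 4(1+δ+…+δ^3); deviate → 6 + 3(δ+…+δ^3).
Cooperation is sustained iff (4−3)(δ+…+δ^3) ≥ 6−4.
δ+…+δ^3 = 3/4·(1−(3/4)^3)/(1−3/4) = 1.7344, and (6−4)/(4−3) = 2.0000.
1.7344 < 2.0000, so cooperation is not sustainable.

Yes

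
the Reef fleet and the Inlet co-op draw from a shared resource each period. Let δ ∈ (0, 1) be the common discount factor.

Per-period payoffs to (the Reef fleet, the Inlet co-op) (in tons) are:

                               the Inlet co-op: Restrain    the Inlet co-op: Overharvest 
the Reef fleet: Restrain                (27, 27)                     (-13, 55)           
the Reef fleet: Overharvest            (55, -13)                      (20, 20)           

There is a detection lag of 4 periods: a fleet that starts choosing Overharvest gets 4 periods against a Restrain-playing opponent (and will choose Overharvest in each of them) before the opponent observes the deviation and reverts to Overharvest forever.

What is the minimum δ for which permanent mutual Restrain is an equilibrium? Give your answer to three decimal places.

A deviator earns 55 for 4 periods, then 20 forever; cooperating earns 27 forever. Multiplying the IC by (1−δ):
27 ≥ 55(1−δ^4) + 20δ^4, so 35·δ^4 ≥ 28 and δ^4 ≥ 4/5.
δ ≥ (4/5)^(1/4) ≈ 0.946.

0.946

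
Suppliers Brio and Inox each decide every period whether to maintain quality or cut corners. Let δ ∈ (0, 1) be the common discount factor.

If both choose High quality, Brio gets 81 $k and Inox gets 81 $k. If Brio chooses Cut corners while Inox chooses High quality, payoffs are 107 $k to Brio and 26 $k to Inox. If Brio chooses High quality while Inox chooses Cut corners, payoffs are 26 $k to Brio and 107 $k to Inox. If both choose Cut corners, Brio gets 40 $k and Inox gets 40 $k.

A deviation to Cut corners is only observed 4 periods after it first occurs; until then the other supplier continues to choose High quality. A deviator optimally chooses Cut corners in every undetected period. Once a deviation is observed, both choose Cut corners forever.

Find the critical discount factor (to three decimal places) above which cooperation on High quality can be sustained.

The best deviation is to choose Cut corners for all 4 undetected periods, earning 107 each, then 40 forever once detected.
Deviation value: 107(1−δ^4)/(1−δ) + 40δ^4/(1−δ); cooperation value: 81/(1−δ).
IC: 81 ≥ 107(1−δ^4) + 40δ^4 = 107 − 67δ^4.
So δ^4 ≥ 26/67, giving δ ≥ (26/67)^(1/4) ≈ 0.789.

0.789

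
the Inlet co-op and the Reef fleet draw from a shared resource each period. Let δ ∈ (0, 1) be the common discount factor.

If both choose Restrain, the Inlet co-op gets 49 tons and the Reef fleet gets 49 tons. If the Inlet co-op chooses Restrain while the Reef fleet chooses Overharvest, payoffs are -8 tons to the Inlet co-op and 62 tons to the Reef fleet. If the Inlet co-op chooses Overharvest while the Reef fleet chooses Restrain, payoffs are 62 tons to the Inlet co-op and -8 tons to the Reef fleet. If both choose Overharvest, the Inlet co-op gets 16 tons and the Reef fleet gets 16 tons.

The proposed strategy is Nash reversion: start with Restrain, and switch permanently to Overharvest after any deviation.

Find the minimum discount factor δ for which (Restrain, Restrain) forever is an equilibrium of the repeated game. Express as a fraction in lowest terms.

13/46

Cooperation forever yields 49 each period: 49/(1−δ).
Deviating yields 62 once, then 16 forever: 62 + 16δ/(1−δ).
No profitable deviation requires 49/(1−δ) ≥ 62 + 16δ/(1−δ).
Multiplying by (1−δ): 49 ≥ 62(1−δ) + 16δ = 62 − 46δ.
So 46δ ≥ 13, i.e. δ ≥ 13/46.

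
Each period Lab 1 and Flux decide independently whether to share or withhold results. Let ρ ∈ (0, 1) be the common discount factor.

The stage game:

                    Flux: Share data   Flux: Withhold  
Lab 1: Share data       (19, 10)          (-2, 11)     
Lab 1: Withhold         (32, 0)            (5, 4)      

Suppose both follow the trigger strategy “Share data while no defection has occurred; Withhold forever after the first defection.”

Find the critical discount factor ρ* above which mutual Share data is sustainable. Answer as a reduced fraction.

Lab 1: cooperation gives 19 each period; deviation gives 32 once then 5 forever.
  19/(1−ρ) ≥ 32 + 5ρ/(1−ρ) ⇒ ρ ≥ 13/27.
Flux: cooperation gives 10 each period; deviation gives 11 once then 4 forever.
  ρ ≥ 1/7.
Both must hold, so the binding constraint is Lab 1's: ρ ≥ 13/27.

13/27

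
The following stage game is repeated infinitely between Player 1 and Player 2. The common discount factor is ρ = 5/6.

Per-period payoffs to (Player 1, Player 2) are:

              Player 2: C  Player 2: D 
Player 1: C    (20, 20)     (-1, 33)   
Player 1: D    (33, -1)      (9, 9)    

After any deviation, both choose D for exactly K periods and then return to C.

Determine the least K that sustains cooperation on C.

No profitable deviation requires (20−9)(ρ+…+ρ^K) ≥ 33−20, i.e. ρ+…+ρ^K ≥ 13/11 ≈ 1.1818.
With ρ = 5/6, the partial sums are K=1: 0.8333, K=2: 1.5278.
K = 2 is the first length at which the sum reaches 1.1818.

2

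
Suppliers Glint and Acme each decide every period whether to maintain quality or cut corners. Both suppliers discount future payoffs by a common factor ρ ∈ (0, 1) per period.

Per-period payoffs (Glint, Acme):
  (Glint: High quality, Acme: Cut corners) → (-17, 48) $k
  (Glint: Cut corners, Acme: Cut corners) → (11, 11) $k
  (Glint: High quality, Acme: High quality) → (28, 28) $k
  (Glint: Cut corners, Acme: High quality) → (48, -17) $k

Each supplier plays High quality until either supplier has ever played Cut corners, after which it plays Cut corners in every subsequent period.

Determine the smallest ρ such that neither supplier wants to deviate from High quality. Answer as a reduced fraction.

20/37

Under grim trigger the critical discount factor is (T−C)/(T−P) with T = 48, C = 28, P = 11.
ρ* = (48−28)/(48−11) = 20/37.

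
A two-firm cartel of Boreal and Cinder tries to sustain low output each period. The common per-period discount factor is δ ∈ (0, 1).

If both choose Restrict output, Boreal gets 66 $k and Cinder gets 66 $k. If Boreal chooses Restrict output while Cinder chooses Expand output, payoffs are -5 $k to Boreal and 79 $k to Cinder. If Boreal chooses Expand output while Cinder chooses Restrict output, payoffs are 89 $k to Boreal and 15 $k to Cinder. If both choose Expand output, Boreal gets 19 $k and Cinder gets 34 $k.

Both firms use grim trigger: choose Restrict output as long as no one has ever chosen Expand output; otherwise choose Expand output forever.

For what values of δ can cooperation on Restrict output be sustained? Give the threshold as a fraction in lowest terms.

23/70

Boreal's threshold: (89−66)/(89−19) = 23/70.
Cinder's threshold: (79−66)/(79−34) = 13/45.
23/70 > 13/45, so Boreal binds and δ* = 23/70.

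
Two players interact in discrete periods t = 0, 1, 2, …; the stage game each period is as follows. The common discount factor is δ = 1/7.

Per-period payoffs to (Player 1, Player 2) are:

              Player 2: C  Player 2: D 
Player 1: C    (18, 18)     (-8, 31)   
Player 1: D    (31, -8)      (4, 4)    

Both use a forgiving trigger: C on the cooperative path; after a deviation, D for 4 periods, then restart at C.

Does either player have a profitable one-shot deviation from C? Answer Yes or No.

Yes

A one-shot deviation gives 31 now, then 4 for 4 periods, then back to 18.
Gain from deviating: (31−18) today; loss: (18−4) in each of the next 4 periods.
No-deviation condition: (18−4)(δ+…+δ^4) ≥ 31−18, i.e. δ+…+δ^4 ≥ 13/14.
At δ = 1/7: δ+…+δ^4 = 0.1666 < 0.9286.
So cooperation is not sustainable.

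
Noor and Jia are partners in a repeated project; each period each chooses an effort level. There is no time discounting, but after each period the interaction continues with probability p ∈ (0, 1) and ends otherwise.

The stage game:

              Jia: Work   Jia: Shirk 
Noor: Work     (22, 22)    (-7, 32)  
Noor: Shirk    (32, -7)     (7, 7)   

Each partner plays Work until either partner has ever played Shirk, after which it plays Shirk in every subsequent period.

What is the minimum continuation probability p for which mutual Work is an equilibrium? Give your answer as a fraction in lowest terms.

2/5

Expected cooperation value is 22 + p·22 + p²·22 + … = 22/(1−p); deviation gives 32 + p·7/(1−p).
22 ≥ 32(1−p) + 7p ⇒ 25p ≥ 10 ⇒ p ≥ 10/25 = 2/5.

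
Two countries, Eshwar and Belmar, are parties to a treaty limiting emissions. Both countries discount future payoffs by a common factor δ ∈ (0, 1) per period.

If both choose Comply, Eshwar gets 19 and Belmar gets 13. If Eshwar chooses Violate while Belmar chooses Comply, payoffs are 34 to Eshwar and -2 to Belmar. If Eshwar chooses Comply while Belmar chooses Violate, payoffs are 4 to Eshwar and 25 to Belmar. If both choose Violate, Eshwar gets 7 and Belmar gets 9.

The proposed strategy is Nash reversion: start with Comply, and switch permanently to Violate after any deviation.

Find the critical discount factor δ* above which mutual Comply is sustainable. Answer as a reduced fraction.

Eshwar: cooperation gives 19 each period; deviation gives 34 once then 7 forever.
  19/(1−δ) ≥ 34 + 7δ/(1−δ) ⇒ δ ≥ 15/27 = 5/9.
Belmar: cooperation gives 13 each period; deviation gives 25 once then 9 forever.
  δ ≥ 12/16 = 3/4.
Both must hold, so the binding constraint is Belmar's: δ ≥ 3/4.

3/4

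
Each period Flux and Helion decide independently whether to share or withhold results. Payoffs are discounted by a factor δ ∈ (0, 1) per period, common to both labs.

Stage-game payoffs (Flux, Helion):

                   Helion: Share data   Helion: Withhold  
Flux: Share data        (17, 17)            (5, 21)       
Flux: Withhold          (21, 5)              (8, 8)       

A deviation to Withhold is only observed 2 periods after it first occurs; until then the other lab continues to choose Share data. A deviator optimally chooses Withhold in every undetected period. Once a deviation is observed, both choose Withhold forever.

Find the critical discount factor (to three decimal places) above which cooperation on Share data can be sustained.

Deviating for the 2 undetected periods gains 21−17 = 4 per period over cooperation, then loses 17−8 = 9 per period forever once punishment starts.
Gain: 4(1 + δ + … + δ^1); loss: 9·δ^2/(1−δ).
No profitable deviation ⇔ 4(1−δ^2) ≤ 9·δ^2, i.e. δ^2 ≥ 4/(4+9) = 4/13.
Hence δ ≥ (4/13)^(1/2) ≈ 0.555.

0.555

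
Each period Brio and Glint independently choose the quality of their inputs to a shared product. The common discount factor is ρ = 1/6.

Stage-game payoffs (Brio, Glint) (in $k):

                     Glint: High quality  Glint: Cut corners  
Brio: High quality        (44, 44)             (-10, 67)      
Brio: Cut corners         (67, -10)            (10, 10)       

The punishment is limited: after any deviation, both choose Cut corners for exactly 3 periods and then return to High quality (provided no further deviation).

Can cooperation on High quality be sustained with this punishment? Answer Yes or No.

No

A one-shot deviation gives 67 now, then 10 for 3 periods, then back to 44.
Gain from deviating: (67−44) today; loss: (44−10) in each of the next 3 periods.
No-deviation condition: (44−10)(ρ+…+ρ^3) ≥ 67−44, i.e. ρ+…+ρ^3 ≥ 23/34.
At ρ = 1/6: ρ+…+ρ^3 = 0.1991 < 0.6765.
So cooperation is not sustainable.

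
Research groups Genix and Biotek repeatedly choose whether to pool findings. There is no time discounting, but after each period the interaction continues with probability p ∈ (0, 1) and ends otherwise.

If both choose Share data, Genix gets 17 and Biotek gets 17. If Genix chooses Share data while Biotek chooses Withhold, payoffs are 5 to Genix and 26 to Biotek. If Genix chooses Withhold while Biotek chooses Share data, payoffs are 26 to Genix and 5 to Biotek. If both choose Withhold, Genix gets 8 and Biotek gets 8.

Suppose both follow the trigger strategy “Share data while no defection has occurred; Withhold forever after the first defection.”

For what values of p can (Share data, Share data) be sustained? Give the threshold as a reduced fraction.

1/2

Expected cooperation value is 17 + p·17 + p²·17 + … = 17/(1−p); deviation gives 26 + p·8/(1−p).
17 ≥ 26(1−p) + 8p ⇒ 18p ≥ 9 ⇒ p ≥ 9/18 = 1/2.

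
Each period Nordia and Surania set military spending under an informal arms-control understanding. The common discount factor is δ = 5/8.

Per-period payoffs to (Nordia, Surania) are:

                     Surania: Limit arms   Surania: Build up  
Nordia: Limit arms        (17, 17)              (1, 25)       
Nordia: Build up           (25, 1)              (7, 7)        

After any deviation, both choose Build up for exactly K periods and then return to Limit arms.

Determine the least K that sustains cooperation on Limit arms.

2

No profitable deviation requires (17−7)(δ+…+δ^K) ≥ 25−17, i.e. δ+…+δ^K ≥ 4/5 ≈ 0.8000.
With δ = 5/8, the partial sums are K=1: 0.6250, K=2: 1.0156.
K = 2 is the first length at which the sum reaches 0.8000.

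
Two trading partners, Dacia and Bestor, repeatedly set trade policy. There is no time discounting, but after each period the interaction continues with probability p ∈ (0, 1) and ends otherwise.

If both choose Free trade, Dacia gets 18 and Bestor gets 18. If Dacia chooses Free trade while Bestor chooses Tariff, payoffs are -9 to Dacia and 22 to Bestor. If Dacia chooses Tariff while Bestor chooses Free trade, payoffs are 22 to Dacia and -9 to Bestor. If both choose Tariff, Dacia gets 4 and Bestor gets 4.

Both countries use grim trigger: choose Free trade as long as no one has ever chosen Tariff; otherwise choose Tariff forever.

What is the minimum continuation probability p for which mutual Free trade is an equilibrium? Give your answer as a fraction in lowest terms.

2/9

With no time discounting, the continuation probability p plays the role of the discount factor.
Grim-trigger IC: 18/(1−p) ≥ 22 + 4p/(1−p) ⇒ p ≥ (22−18)/(22−4) = 2/9.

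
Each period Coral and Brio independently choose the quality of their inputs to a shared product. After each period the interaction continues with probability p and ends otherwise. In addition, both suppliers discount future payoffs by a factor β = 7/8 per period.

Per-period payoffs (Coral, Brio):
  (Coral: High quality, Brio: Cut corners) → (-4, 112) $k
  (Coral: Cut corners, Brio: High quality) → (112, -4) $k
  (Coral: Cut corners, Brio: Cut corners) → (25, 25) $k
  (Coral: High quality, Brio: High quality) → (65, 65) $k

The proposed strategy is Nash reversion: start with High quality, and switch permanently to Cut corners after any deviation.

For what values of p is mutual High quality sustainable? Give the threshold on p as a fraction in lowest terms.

Expected continuation weight on next period's payoff is β·p = 7/8·p, which plays the role of the discount factor.
Cooperation requires 7/8·p ≥ (112−65)/(112−25) = 47/87, hence p ≥ 376/609.

376/609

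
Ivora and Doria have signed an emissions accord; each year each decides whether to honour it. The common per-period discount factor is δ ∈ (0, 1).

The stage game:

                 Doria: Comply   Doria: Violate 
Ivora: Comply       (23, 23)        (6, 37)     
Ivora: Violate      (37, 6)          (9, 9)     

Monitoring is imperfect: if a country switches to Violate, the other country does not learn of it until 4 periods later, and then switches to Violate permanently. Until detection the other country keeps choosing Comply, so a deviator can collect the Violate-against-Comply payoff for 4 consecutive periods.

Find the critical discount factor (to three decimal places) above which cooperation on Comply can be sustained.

A deviator earns 37 for 4 periods, then 9 forever; cooperating earns 23 forever. Multiplying the IC by (1−δ):
23 ≥ 37(1−δ^4) + 9δ^4, so 28·δ^4 ≥ 14 and δ^4 ≥ 1/2.
δ ≥ (1/2)^(1/4) ≈ 0.841.

0.841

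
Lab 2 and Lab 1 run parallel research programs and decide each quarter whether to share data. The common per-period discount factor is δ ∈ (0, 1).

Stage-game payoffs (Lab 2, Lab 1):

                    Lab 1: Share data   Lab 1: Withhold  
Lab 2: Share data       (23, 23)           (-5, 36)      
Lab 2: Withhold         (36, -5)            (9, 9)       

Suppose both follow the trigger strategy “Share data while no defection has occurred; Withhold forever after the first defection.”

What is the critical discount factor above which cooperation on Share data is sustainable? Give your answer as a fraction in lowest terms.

Cooperation forever yields 23 each period: 23/(1−δ).
Deviating yields 36 once, then 9 forever: 36 + 9δ/(1−δ).
No profitable deviation requires 23/(1−δ) ≥ 36 + 9δ/(1−δ).
Multiplying by (1−δ): 23 ≥ 36(1−δ) + 9δ = 36 − 27δ.
So 27δ ≥ 13, i.e. δ ≥ 13/27.

13/27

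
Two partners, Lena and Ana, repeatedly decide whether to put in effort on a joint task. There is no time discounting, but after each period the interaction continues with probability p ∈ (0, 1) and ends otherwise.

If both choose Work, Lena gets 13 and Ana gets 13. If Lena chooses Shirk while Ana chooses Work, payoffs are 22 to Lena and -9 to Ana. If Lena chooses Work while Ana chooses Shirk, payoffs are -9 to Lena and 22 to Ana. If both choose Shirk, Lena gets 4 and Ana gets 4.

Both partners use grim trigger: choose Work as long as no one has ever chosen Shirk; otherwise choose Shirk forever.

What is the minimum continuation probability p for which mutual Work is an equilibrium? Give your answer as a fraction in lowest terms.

1/2

With no time discounting, the continuation probability p plays the role of the discount factor.
Grim-trigger IC: 13/(1−p) ≥ 22 + 4p/(1−p) ⇒ p ≥ (22−13)/(22−4) = 1/2.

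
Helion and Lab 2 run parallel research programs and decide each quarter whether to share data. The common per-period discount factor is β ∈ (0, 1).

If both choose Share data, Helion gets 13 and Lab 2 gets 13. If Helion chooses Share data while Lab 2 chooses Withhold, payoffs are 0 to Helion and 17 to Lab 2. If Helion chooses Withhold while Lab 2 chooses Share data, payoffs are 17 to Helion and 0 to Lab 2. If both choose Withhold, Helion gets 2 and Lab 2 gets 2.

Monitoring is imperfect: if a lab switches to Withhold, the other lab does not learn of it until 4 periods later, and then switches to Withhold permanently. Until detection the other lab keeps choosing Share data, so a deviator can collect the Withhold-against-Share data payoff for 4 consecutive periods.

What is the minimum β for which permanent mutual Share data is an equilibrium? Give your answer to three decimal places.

Deviating for the 4 undetected periods gains 17−13 = 4 per period over cooperation, then loses 13−2 = 11 per period forever once punishment starts.
Gain: 4(1 + β + … + β^3); loss: 11·β^4/(1−β).
No profitable deviation ⇔ 4(1−β^4) ≤ 11·β^4, i.e. β^4 ≥ 4/(4+11) = 4/15.
Hence β ≥ (4/15)^(1/4) ≈ 0.719.

0.719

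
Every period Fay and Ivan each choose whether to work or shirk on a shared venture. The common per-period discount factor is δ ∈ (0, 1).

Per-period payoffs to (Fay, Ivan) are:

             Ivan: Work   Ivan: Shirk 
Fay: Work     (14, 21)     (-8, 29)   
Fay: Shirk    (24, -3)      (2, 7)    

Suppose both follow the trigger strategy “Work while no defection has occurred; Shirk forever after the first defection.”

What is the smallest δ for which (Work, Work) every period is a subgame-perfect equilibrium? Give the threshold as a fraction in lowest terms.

5/11

Fay: cooperation gives 14 each period; deviation gives 24 once then 2 forever.
  14/(1−δ) ≥ 24 + 2δ/(1−δ) ⇒ δ ≥ 10/22 = 5/11.
Ivan: cooperation gives 21 each period; deviation gives 29 once then 7 forever.
  δ ≥ 8/22 = 4/11.
Both must hold, so the binding constraint is Fay's: δ ≥ 5/11.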